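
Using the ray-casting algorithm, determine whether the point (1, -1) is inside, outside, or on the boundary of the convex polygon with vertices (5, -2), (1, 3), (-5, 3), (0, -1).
The point (1, -1) lies strictly inside the polygon

Cast a horizontal ray to the right from the query point and count how many polygon edges it crosses (each edge strictly once or zero times, handled with the usual half-open convention). 
Parity of crossings → odd ⇒ inside.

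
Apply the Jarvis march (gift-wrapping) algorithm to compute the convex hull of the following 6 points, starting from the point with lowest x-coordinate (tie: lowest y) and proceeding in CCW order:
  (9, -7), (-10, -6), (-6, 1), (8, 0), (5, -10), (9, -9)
Hull (CCW) = [(-10, -6), (5, -10), (9, -9), (9, -7), (8, 0), (-6, 1)]

Jarvis march: at each step, from the current hull vertex p, select the next vertex q as the point such that every other point lies strictly to the left of (or on) the directed line p → q. (Equivalently: for every other point r, the cross product (q − p) × (r − p) ≥ 0.)
Starting point (lowest x, tie lowest y): (-10, -6). Wrap until returning to start. Resulting hull: (-10, -6), (5, -10), (9, -9), (9, -7), (8, 0), (-6, 1).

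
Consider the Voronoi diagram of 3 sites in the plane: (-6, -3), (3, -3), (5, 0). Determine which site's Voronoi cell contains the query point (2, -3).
Nearest site = (3, -3)

The Voronoi cell of site s contains exactly those query points closer to s than to any other site. Compute squared distances from q = (2, -3) to each site:
  (3 − 2)² + (-3 − -3)² = 1
  (5 − 2)² + (0 − -3)² = 18
  (-6 − 2)² + (-3 − -3)² = 64
Minimum is attained by (3, -3), so q lies in its Voronoi cell.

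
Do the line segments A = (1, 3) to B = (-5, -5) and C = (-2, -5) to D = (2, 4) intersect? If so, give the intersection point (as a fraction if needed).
No (intersection of containing lines falls outside at least one segment)

Parametrize and solve: t = -5/22, s = 12/11. At least one of these is outside [0, 1], so the segments do not intersect.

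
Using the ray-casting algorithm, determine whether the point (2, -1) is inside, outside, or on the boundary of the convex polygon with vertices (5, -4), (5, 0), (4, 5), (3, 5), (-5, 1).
The point (2, -1) lies strictly inside the polygon

Cast a horizontal ray to the right from the query point and count how many polygon edges it crosses (each edge strictly once or zero times, handled with the usual half-open convention). 
Parity of crossings → odd ⇒ inside.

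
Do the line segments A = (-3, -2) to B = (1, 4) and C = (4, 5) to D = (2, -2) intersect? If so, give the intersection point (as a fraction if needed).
No (intersection of containing lines falls outside at least one segment)

Parametrize and solve: t = 35/16, s = -7/8. At least one of these is outside [0, 1], so the segments do not intersect.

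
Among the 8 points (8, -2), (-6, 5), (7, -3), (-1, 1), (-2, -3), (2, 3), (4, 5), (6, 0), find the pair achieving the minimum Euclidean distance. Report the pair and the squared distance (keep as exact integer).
Pair = ((8, -2), (7, -3)); squared distance = 2

Compute all C(8, 2) = 28 pairwise squared distances (x_i − x_j)² + (y_i − y_j)². The minimum is 2, attained by the pair ((8, -2), (7, -3)).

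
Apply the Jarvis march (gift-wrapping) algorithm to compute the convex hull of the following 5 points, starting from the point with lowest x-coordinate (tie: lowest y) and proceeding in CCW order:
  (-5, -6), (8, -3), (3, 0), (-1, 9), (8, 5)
Hull (CCW) = [(-5, -6), (8, -3), (8, 5), (-1, 9)]

Jarvis march: at each step, from the current hull vertex p, select the next vertex q as the point such that every other point lies strictly to the left of (or on) the directed line p → q. (Equivalently: for every other point r, the cross product (q − p) × (r − p) ≥ 0.)
Starting point (lowest x, tie lowest y): (-5, -6). Wrap until returning to start. Resulting hull: (-5, -6), (8, -3), (8, 5), (-1, 9).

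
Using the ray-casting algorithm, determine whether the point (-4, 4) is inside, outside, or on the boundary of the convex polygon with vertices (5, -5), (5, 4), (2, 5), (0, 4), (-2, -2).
The point (-4, 4) lies strictly outside the polygon

Cast a horizontal ray to the right from the query point and count how many polygon edges it crosses (each edge strictly once or zero times, handled with the usual half-open convention). 
Parity of crossings → even ⇒ outside.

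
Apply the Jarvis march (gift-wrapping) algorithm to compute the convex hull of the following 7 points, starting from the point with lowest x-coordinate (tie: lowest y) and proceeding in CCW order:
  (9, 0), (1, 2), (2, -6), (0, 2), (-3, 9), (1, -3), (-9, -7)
Hull (CCW) = [(-9, -7), (2, -6), (9, 0), (-3, 9)]

Jarvis march: at each step, from the current hull vertex p, select the next vertex q as the point such that every other point lies strictly to the left of (or on) the directed line p → q. (Equivalently: for every other point r, the cross product (q − p) × (r − p) ≥ 0.)
Starting point (lowest x, tie lowest y): (-9, -7). Wrap until returning to start. Resulting hull: (-9, -7), (2, -6), (9, 0), (-3, 9).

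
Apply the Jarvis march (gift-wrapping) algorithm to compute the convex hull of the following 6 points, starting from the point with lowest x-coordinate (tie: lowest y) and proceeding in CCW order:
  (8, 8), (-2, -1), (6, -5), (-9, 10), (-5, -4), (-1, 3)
Hull (CCW) = [(-9, 10), (-5, -4), (6, -5), (8, 8)]

Jarvis march: at each step, from the current hull vertex p, select the next vertex q as the point such that every other point lies strictly to the left of (or on) the directed line p → q. (Equivalently: for every other point r, the cross product (q − p) × (r − p) ≥ 0.)
Starting point (lowest x, tie lowest y): (-9, 10). Wrap until returning to start. Resulting hull: (-9, 10), (-5, -4), (6, -5), (8, 8).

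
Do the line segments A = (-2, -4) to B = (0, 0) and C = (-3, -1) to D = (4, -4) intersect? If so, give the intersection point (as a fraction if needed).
Yes; intersection at (-16/17, -32/17) (t = 9/17 on AB, s = 5/17 on CD)

Parametrize AB as A + t(B − A) = (-2 + 2 t, -4 + 4 t) and CD as C + s(D − C) = (-3 + 7 s, -1 + -3 s). Solve the linear system for (t, s). Determinant = 34 ≠ 0, so a unique intersection of the containing lines exists. Solution: t = 9/17, s = 5/17 — both in [0, 1], so the segments cross. Intersection point: (-16/17, -32/17).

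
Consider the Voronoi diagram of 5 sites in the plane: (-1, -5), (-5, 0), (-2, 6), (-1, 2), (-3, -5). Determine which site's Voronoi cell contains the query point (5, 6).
Nearest site = (-2, 6)

The Voronoi cell of site s contains exactly those query points closer to s than to any other site. Compute squared distances from q = (5, 6) to each site:
  (-2 − 5)² + (6 − 6)² = 49
  (-1 − 5)² + (2 − 6)² = 52
  (-5 − 5)² + (0 − 6)² = 136
  (-1 − 5)² + (-5 − 6)² = 157
  (-3 − 5)² + (-5 − 6)² = 185
Minimum is attained by (-2, 6), so q lies in its Voronoi cell.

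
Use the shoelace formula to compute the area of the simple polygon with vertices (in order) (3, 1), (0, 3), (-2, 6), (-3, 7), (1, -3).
Area = 31/2

Shoelace formula: Area = (1/2) |Σ_i (x_i · y_{i+1} − x_{i+1} · y_i)| (indices mod n). Compute each cross term:
  (3)(3) − (0)(1) = 9
  (0)(6) − (-2)(3) = 6
  (-2)(7) − (-3)(6) = 4
  (-3)(-3) − (1)(7) = 2
  (1)(1) − (3)(-3) = 10
Sum = 31, so (signed) Area = 31/2 = 31/2, |Area| = 31/2.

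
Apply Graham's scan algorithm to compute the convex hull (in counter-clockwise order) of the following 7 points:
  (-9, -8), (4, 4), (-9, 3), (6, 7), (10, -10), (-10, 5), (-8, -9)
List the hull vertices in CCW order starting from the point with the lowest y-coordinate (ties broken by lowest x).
Hull (CCW) = [(10, -10), (6, 7), (-10, 5), (-9, -8), (-8, -9)]

Graham scan procedure:
  1. Find the pivot p₀ = point with lowest y (tie → lowest x): (10, -10).
  2. Sort the remaining points by polar angle around p₀.
  3. Walk through sorted points, maintaining a stack; pop the top while the last three entries make a non-left turn (cross product ≤ 0).
  4. Final stack is the convex hull in CCW order: (10, -10), (6, 7), (-10, 5), (-9, -8), (-8, -9).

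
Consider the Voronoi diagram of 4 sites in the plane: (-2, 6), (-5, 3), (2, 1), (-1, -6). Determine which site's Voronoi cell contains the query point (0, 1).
Nearest site = (2, 1)

The Voronoi cell of site s contains exactly those query points closer to s than to any other site. Compute squared distances from q = (0, 1) to each site:
  (2 − 0)² + (1 − 1)² = 4
  (-5 − 0)² + (3 − 1)² = 29
  (-2 − 0)² + (6 − 1)² = 29
  (-1 − 0)² + (-6 − 1)² = 50
Minimum is attained by (2, 1), so q lies in its Voronoi cell.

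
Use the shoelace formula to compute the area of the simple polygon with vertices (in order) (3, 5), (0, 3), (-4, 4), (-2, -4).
Area = 47/2

Shoelace formula: Area = (1/2) |Σ_i (x_i · y_{i+1} − x_{i+1} · y_i)| (indices mod n). Compute each cross term:
  (3)(3) − (0)(5) = 9
  (0)(4) − (-4)(3) = 12
  (-4)(-4) − (-2)(4) = 24
  (-2)(5) − (3)(-4) = 2
Sum = 47, so (signed) Area = 47/2 = 47/2, |Area| = 47/2.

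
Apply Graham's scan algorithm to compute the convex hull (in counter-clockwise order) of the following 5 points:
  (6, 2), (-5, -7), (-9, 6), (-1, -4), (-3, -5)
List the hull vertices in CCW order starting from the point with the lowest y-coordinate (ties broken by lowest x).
Hull (CCW) = [(-5, -7), (-1, -4), (6, 2), (-9, 6)]

Graham scan procedure:
  1. Find the pivot p₀ = point with lowest y (tie → lowest x): (-5, -7).
  2. Sort the remaining points by polar angle around p₀.
  3. Walk through sorted points, maintaining a stack; pop the top while the last three entries make a non-left turn (cross product ≤ 0).
  4. Final stack is the convex hull in CCW order: (-5, -7), (-1, -4), (6, 2), (-9, 6).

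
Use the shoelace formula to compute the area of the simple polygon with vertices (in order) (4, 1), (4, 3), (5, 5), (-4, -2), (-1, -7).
Area = 38

Shoelace formula: Area = (1/2) |Σ_i (x_i · y_{i+1} − x_{i+1} · y_i)| (indices mod n). Compute each cross term:
  (4)(3) − (4)(1) = 8
  (4)(5) − (5)(3) = 5
  (5)(-2) − (-4)(5) = 10
  (-4)(-7) − (-1)(-2) = 26
  (-1)(1) − (4)(-7) = 27
Sum = 76, so (signed) Area = 76/2 = 38, |Area| = 38.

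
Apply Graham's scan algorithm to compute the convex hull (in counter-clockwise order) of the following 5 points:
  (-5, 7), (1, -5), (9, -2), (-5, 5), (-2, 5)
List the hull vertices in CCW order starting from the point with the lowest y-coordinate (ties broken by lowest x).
Hull (CCW) = [(1, -5), (9, -2), (-5, 7), (-5, 5)]

Graham scan procedure:
  1. Find the pivot p₀ = point with lowest y (tie → lowest x): (1, -5).
  2. Sort the remaining points by polar angle around p₀.
  3. Walk through sorted points, maintaining a stack; pop the top while the last three entries make a non-left turn (cross product ≤ 0).
  4. Final stack is the convex hull in CCW order: (1, -5), (9, -2), (-5, 7), (-5, 5).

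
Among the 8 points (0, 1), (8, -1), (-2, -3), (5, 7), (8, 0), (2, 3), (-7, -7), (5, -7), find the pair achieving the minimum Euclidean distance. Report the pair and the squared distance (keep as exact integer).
Pair = ((8, -1), (8, 0)); squared distance = 1

Compute all C(8, 2) = 28 pairwise squared distances (x_i − x_j)² + (y_i − y_j)². The minimum is 1, attained by the pair ((8, -1), (8, 0)).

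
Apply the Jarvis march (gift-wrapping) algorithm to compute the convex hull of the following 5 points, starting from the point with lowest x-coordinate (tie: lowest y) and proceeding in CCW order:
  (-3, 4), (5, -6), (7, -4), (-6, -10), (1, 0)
Hull (CCW) = [(-6, -10), (5, -6), (7, -4), (-3, 4)]

Jarvis march: at each step, from the current hull vertex p, select the next vertex q as the point such that every other point lies strictly to the left of (or on) the directed line p → q. (Equivalently: for every other point r, the cross product (q − p) × (r − p) ≥ 0.)
Starting point (lowest x, tie lowest y): (-6, -10). Wrap until returning to start. Resulting hull: (-6, -10), (5, -6), (7, -4), (-3, 4).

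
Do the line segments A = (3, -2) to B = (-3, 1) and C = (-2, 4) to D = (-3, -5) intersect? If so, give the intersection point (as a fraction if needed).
Yes; intersection at (-45/19, 13/19) (t = 17/19 on AB, s = 7/19 on CD)

Parametrize AB as A + t(B − A) = (3 + -6 t, -2 + 3 t) and CD as C + s(D − C) = (-2 + -1 s, 4 + -9 s). Solve the linear system for (t, s). Determinant = -57 ≠ 0, so a unique intersection of the containing lines exists. Solution: t = 17/19, s = 7/19 — both in [0, 1], so the segments cross. Intersection point: (-45/19, 13/19).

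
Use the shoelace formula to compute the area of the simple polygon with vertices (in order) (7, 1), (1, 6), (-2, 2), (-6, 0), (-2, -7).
Area = 78

Shoelace formula: Area = (1/2) |Σ_i (x_i · y_{i+1} − x_{i+1} · y_i)| (indices mod n). Compute each cross term:
  (7)(6) − (1)(1) = 41
  (1)(2) − (-2)(6) = 14
  (-2)(0) − (-6)(2) = 12
  (-6)(-7) − (-2)(0) = 42
  (-2)(1) − (7)(-7) = 47
Sum = 156, so (signed) Area = 156/2 = 78, |Area| = 78.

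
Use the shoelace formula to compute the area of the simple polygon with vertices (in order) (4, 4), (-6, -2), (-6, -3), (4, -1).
Area = 30

Shoelace formula: Area = (1/2) |Σ_i (x_i · y_{i+1} − x_{i+1} · y_i)| (indices mod n). Compute each cross term:
  (4)(-2) − (-6)(4) = 16
  (-6)(-3) − (-6)(-2) = 6
  (-6)(-1) − (4)(-3) = 18
  (4)(4) − (4)(-1) = 20
Sum = 60, so (signed) Area = 60/2 = 30, |Area| = 30.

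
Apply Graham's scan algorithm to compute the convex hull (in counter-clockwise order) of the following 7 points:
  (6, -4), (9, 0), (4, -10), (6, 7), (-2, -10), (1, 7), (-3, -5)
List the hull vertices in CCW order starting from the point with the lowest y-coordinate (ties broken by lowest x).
Hull (CCW) = [(-2, -10), (4, -10), (9, 0), (6, 7), (1, 7), (-3, -5)]

Graham scan procedure:
  1. Find the pivot p₀ = point with lowest y (tie → lowest x): (-2, -10).
  2. Sort the remaining points by polar angle around p₀.
  3. Walk through sorted points, maintaining a stack; pop the top while the last three entries make a non-left turn (cross product ≤ 0).
  4. Final stack is the convex hull in CCW order: (-2, -10), (4, -10), (9, 0), (6, 7), (1, 7), (-3, -5).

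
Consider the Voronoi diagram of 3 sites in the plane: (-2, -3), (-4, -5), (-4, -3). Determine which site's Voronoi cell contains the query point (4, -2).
Nearest site = (-2, -3)

The Voronoi cell of site s contains exactly those query points closer to s than to any other site. Compute squared distances from q = (4, -2) to each site:
  (-2 − 4)² + (-3 − -2)² = 37
  (-4 − 4)² + (-3 − -2)² = 65
  (-4 − 4)² + (-5 − -2)² = 73
Minimum is attained by (-2, -3), so q lies in its Voronoi cell.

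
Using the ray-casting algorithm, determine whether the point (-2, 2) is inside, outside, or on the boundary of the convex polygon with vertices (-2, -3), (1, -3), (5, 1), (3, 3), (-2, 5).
The point (-2, 2) lies on the polygon boundary

Boundary check: the query satisfies the collinearity and bounding-box conditions for some polygon edge, so it lies exactly on the boundary.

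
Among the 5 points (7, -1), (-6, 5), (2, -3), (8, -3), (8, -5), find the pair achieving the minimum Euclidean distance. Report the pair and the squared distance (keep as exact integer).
Pair = ((8, -3), (8, -5)); squared distance = 4

Compute all C(5, 2) = 10 pairwise squared distances (x_i − x_j)² + (y_i − y_j)². The minimum is 4, attained by the pair ((8, -3), (8, -5)).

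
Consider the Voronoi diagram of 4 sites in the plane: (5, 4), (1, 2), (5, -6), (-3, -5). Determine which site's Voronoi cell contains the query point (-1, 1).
Nearest site = (1, 2)

The Voronoi cell of site s contains exactly those query points closer to s than to any other site. Compute squared distances from q = (-1, 1) to each site:
  (1 − -1)² + (2 − 1)² = 5
  (-3 − -1)² + (-5 − 1)² = 40
  (5 − -1)² + (4 − 1)² = 45
  (5 − -1)² + (-6 − 1)² = 85
Minimum is attained by (1, 2), so q lies in its Voronoi cell.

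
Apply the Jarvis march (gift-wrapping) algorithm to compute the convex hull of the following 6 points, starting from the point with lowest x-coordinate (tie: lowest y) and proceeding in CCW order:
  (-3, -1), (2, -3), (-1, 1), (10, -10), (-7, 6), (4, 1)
Hull (CCW) = [(-7, 6), (-3, -1), (10, -10), (4, 1)]

Jarvis march: at each step, from the current hull vertex p, select the next vertex q as the point such that every other point lies strictly to the left of (or on) the directed line p → q. (Equivalently: for every other point r, the cross product (q − p) × (r − p) ≥ 0.)
Starting point (lowest x, tie lowest y): (-7, 6). Wrap until returning to start. Resulting hull: (-7, 6), (-3, -1), (10, -10), (4, 1).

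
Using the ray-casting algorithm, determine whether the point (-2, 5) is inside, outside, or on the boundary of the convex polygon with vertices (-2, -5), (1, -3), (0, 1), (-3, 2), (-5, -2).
The point (-2, 5) lies strictly outside the polygon

Cast a horizontal ray to the right from the query point and count how many polygon edges it crosses (each edge strictly once or zero times, handled with the usual half-open convention). 
Parity of crossings → even ⇒ outside.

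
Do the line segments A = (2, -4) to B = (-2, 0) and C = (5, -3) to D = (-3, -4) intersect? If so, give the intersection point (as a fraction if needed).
Yes; intersection at (13/9, -31/9) (t = 5/36 on AB, s = 4/9 on CD)

Parametrize AB as A + t(B − A) = (2 + -4 t, -4 + 4 t) and CD as C + s(D − C) = (5 + -8 s, -3 + -1 s). Solve the linear system for (t, s). Determinant = -36 ≠ 0, so a unique intersection of the containing lines exists. Solution: t = 5/36, s = 4/9 — both in [0, 1], so the segments cross. Intersection point: (13/9, -31/9).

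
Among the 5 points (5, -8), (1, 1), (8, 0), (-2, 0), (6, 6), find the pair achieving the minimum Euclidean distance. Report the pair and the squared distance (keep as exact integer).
Pair = ((1, 1), (-2, 0)); squared distance = 10

Compute all C(5, 2) = 10 pairwise squared distances (x_i − x_j)² + (y_i − y_j)². The minimum is 10, attained by the pair ((1, 1), (-2, 0)).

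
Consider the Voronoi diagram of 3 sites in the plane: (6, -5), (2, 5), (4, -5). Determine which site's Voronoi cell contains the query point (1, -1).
Nearest site = (4, -5)

The Voronoi cell of site s contains exactly those query points closer to s than to any other site. Compute squared distances from q = (1, -1) to each site:
  (4 − 1)² + (-5 − -1)² = 25
  (2 − 1)² + (5 − -1)² = 37
  (6 − 1)² + (-5 − -1)² = 41
Minimum is attained by (4, -5), so q lies in its Voronoi cell.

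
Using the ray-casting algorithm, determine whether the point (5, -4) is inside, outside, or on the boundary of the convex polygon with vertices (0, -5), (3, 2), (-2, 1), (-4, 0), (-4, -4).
The point (5, -4) lies strictly outside the polygon

Cast a horizontal ray to the right from the query point and count how many polygon edges it crosses (each edge strictly once or zero times, handled with the usual half-open convention). 
Parity of crossings → even ⇒ outside.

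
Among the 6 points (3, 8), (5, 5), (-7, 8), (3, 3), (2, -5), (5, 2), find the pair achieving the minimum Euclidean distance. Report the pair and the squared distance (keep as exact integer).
Pair = ((3, 3), (5, 2)); squared distance = 5

Compute all C(6, 2) = 15 pairwise squared distances (x_i − x_j)² + (y_i − y_j)². The minimum is 5, attained by the pair ((3, 3), (5, 2)).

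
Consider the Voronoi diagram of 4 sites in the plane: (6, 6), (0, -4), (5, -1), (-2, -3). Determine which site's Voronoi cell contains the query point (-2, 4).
Nearest site = (-2, -3)

The Voronoi cell of site s contains exactly those query points closer to s than to any other site. Compute squared distances from q = (-2, 4) to each site:
  (-2 − -2)² + (-3 − 4)² = 49
  (0 − -2)² + (-4 − 4)² = 68
  (6 − -2)² + (6 − 4)² = 68
  (5 − -2)² + (-1 − 4)² = 74
Minimum is attained by (-2, -3), so q lies in its Voronoi cell.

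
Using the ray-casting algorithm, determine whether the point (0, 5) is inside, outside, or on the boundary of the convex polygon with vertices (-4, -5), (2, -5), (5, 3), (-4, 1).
The point (0, 5) lies strictly outside the polygon

Cast a horizontal ray to the right from the query point and count how many polygon edges it crosses (each edge strictly once or zero times, handled with the usual half-open convention). 
Parity of crossings → even ⇒ outside.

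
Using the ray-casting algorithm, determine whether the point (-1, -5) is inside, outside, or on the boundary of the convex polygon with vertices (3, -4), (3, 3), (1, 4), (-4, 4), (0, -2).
The point (-1, -5) lies strictly outside the polygon

Cast a horizontal ray to the right from the query point and count how many polygon edges it crosses (each edge strictly once or zero times, handled with the usual half-open convention). 
Parity of crossings → even ⇒ outside.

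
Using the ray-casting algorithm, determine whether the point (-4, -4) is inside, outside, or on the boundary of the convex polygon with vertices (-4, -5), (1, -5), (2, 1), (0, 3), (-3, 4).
The point (-4, -4) lies strictly outside the polygon

Cast a horizontal ray to the right from the query point and count how many polygon edges it crosses (each edge strictly once or zero times, handled with the usual half-open convention). 
Parity of crossings → even ⇒ outside.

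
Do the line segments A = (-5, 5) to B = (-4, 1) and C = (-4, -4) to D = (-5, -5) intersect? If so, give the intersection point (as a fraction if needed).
No (intersection of containing lines falls outside at least one segment)

Parametrize and solve: t = 2, s = -1. At least one of these is outside [0, 1], so the segments do not intersect.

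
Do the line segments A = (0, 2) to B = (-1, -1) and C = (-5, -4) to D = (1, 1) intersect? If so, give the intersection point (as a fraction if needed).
Yes; intersection at (-11/13, -7/13) (t = 11/13 on AB, s = 9/13 on CD)

Parametrize AB as A + t(B − A) = (0 + -1 t, 2 + -3 t) and CD as C + s(D − C) = (-5 + 6 s, -4 + 5 s). Solve the linear system for (t, s). Determinant = -13 ≠ 0, so a unique intersection of the containing lines exists. Solution: t = 11/13, s = 9/13 — both in [0, 1], so the segments cross. Intersection point: (-11/13, -7/13).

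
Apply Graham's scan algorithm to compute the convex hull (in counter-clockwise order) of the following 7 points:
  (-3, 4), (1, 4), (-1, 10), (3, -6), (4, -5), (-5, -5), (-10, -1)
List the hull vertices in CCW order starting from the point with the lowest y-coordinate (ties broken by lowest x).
Hull (CCW) = [(3, -6), (4, -5), (-1, 10), (-10, -1), (-5, -5)]

Graham scan procedure:
  1. Find the pivot p₀ = point with lowest y (tie → lowest x): (3, -6).
  2. Sort the remaining points by polar angle around p₀.
  3. Walk through sorted points, maintaining a stack; pop the top while the last three entries make a non-left turn (cross product ≤ 0).
  4. Final stack is the convex hull in CCW order: (3, -6), (4, -5), (-1, 10), (-10, -1), (-5, -5).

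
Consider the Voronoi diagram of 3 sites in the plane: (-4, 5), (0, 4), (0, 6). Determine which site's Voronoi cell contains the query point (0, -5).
Nearest site = (0, 4)

The Voronoi cell of site s contains exactly those query points closer to s than to any other site. Compute squared distances from q = (0, -5) to each site:
  (0 − 0)² + (4 − -5)² = 81
  (-4 − 0)² + (5 − -5)² = 116
  (0 − 0)² + (6 − -5)² = 121
Minimum is attained by (0, 4), so q lies in its Voronoi cell.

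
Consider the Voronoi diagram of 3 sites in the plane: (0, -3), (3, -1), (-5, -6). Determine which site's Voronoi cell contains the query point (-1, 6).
Nearest site = (3, -1)

The Voronoi cell of site s contains exactly those query points closer to s than to any other site. Compute squared distances from q = (-1, 6) to each site:
  (3 − -1)² + (-1 − 6)² = 65
  (0 − -1)² + (-3 − 6)² = 82
  (-5 − -1)² + (-6 − 6)² = 160
Minimum is attained by (3, -1), so q lies in its Voronoi cell.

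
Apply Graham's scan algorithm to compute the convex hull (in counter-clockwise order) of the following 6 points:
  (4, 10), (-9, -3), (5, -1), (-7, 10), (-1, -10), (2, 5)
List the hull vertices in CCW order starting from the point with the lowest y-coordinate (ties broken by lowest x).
Hull (CCW) = [(-1, -10), (5, -1), (4, 10), (-7, 10), (-9, -3)]

Graham scan procedure:
  1. Find the pivot p₀ = point with lowest y (tie → lowest x): (-1, -10).
  2. Sort the remaining points by polar angle around p₀.
  3. Walk through sorted points, maintaining a stack; pop the top while the last three entries make a non-left turn (cross product ≤ 0).
  4. Final stack is the convex hull in CCW order: (-1, -10), (5, -1), (4, 10), (-7, 10), (-9, -3).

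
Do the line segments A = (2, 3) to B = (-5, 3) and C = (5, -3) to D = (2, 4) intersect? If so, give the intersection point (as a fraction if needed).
No (intersection of containing lines falls outside at least one segment)

Parametrize and solve: t = -3/49, s = 6/7. At least one of these is outside [0, 1], so the segments do not intersect.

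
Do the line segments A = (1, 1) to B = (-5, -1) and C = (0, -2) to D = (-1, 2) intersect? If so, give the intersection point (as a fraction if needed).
Yes; intersection at (-8/13, 6/13) (t = 7/26 on AB, s = 8/13 on CD)

Parametrize AB as A + t(B − A) = (1 + -6 t, 1 + -2 t) and CD as C + s(D − C) = (0 + -1 s, -2 + 4 s). Solve the linear system for (t, s). Determinant = 26 ≠ 0, so a unique intersection of the containing lines exists. Solution: t = 7/26, s = 8/13 — both in [0, 1], so the segments cross. Intersection point: (-8/13, 6/13).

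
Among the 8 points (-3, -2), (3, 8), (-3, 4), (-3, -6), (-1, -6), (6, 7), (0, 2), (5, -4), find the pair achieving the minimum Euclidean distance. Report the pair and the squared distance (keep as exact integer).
Pair = ((-3, -6), (-1, -6)); squared distance = 4

Compute all C(8, 2) = 28 pairwise squared distances (x_i − x_j)² + (y_i − y_j)². The minimum is 4, attained by the pair ((-3, -6), (-1, -6)).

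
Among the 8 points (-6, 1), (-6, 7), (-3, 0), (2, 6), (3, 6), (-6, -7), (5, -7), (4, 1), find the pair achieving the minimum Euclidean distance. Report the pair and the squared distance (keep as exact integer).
Pair = ((2, 6), (3, 6)); squared distance = 1

Compute all C(8, 2) = 28 pairwise squared distances (x_i − x_j)² + (y_i − y_j)². The minimum is 1, attained by the pair ((2, 6), (3, 6)).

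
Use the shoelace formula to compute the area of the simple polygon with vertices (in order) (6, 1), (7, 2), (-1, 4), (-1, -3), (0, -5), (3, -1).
Area = 71/2

Shoelace formula: Area = (1/2) |Σ_i (x_i · y_{i+1} − x_{i+1} · y_i)| (indices mod n). Compute each cross term:
  (6)(2) − (7)(1) = 5
  (7)(4) − (-1)(2) = 30
  (-1)(-3) − (-1)(4) = 7
  (-1)(-5) − (0)(-3) = 5
  (0)(-1) − (3)(-5) = 15
  (3)(1) − (6)(-1) = 9
Sum = 71, so (signed) Area = 71/2 = 71/2, |Area| = 71/2.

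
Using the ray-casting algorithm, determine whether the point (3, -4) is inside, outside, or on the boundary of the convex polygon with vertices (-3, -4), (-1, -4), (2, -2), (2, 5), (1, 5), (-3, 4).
The point (3, -4) lies strictly outside the polygon

Cast a horizontal ray to the right from the query point and count how many polygon edges it crosses (each edge strictly once or zero times, handled with the usual half-open convention). 
Parity of crossings → even ⇒ outside.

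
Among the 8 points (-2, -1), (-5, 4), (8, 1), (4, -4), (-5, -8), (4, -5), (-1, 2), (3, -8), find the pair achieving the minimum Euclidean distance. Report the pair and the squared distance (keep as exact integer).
Pair = ((4, -4), (4, -5)); squared distance = 1

Compute all C(8, 2) = 28 pairwise squared distances (x_i − x_j)² + (y_i − y_j)². The minimum is 1, attained by the pair ((4, -4), (4, -5)).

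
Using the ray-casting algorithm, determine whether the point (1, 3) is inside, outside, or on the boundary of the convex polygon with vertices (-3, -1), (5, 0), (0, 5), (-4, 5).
The point (1, 3) lies strictly inside the polygon

Cast a horizontal ray to the right from the query point and count how many polygon edges it crosses (each edge strictly once or zero times, handled with the usual half-open convention). 
Parity of crossings → odd ⇒ inside.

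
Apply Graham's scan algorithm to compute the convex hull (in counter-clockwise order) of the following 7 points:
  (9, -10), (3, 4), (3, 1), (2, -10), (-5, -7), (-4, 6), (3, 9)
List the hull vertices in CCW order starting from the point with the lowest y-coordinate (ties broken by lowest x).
Hull (CCW) = [(2, -10), (9, -10), (3, 9), (-4, 6), (-5, -7)]

Graham scan procedure:
  1. Find the pivot p₀ = point with lowest y (tie → lowest x): (2, -10).
  2. Sort the remaining points by polar angle around p₀.
  3. Walk through sorted points, maintaining a stack; pop the top while the last three entries make a non-left turn (cross product ≤ 0).
  4. Final stack is the convex hull in CCW order: (2, -10), (9, -10), (3, 9), (-4, 6), (-5, -7).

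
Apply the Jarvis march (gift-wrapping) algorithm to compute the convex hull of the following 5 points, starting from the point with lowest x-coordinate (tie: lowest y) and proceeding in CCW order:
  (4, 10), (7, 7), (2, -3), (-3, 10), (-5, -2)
Hull (CCW) = [(-5, -2), (2, -3), (7, 7), (4, 10), (-3, 10)]

Jarvis march: at each step, from the current hull vertex p, select the next vertex q as the point such that every other point lies strictly to the left of (or on) the directed line p → q. (Equivalently: for every other point r, the cross product (q − p) × (r − p) ≥ 0.)
Starting point (lowest x, tie lowest y): (-5, -2). Wrap until returning to start. Resulting hull: (-5, -2), (2, -3), (7, 7), (4, 10), (-3, 10).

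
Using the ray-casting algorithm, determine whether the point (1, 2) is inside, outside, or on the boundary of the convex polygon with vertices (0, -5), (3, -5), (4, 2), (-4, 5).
The point (1, 2) lies strictly inside the polygon

Cast a horizontal ray to the right from the query point and count how many polygon edges it crosses (each edge strictly once or zero times, handled with the usual half-open convention). 
Parity of crossings → odd ⇒ inside.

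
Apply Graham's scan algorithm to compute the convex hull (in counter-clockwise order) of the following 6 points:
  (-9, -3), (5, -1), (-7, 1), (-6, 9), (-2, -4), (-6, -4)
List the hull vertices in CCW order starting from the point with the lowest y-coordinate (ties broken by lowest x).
Hull (CCW) = [(-6, -4), (-2, -4), (5, -1), (-6, 9), (-9, -3)]

Graham scan procedure:
  1. Find the pivot p₀ = point with lowest y (tie → lowest x): (-6, -4).
  2. Sort the remaining points by polar angle around p₀.
  3. Walk through sorted points, maintaining a stack; pop the top while the last three entries make a non-left turn (cross product ≤ 0).
  4. Final stack is the convex hull in CCW order: (-6, -4), (-2, -4), (5, -1), (-6, 9), (-9, -3).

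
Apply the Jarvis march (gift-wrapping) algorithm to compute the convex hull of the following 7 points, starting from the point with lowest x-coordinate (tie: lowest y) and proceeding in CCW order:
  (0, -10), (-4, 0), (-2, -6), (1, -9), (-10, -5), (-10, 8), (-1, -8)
Hull (CCW) = [(-10, -5), (0, -10), (1, -9), (-4, 0), (-10, 8)]

Jarvis march: at each step, from the current hull vertex p, select the next vertex q as the point such that every other point lies strictly to the left of (or on) the directed line p → q. (Equivalently: for every other point r, the cross product (q − p) × (r − p) ≥ 0.)
Starting point (lowest x, tie lowest y): (-10, -5). Wrap until returning to start. Resulting hull: (-10, -5), (0, -10), (1, -9), (-4, 0), (-10, 8).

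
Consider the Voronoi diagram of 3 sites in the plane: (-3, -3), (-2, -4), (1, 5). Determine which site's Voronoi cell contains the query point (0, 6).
Nearest site = (1, 5)

The Voronoi cell of site s contains exactly those query points closer to s than to any other site. Compute squared distances from q = (0, 6) to each site:
  (1 − 0)² + (5 − 6)² = 2
  (-3 − 0)² + (-3 − 6)² = 90
  (-2 − 0)² + (-4 − 6)² = 104
Minimum is attained by (1, 5), so q lies in its Voronoi cell.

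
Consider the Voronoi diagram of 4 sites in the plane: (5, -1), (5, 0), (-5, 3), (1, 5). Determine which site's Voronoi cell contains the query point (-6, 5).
Nearest site = (-5, 3)

The Voronoi cell of site s contains exactly those query points closer to s than to any other site. Compute squared distances from q = (-6, 5) to each site:
  (-5 − -6)² + (3 − 5)² = 5
  (1 − -6)² + (5 − 5)² = 49
  (5 − -6)² + (0 − 5)² = 146
  (5 − -6)² + (-1 − 5)² = 157
Minimum is attained by (-5, 3), so q lies in its Voronoi cell.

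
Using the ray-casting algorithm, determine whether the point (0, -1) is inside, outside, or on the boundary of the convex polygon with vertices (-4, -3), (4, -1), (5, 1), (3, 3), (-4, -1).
The point (0, -1) lies strictly inside the polygon

Cast a horizontal ray to the right from the query point and count how many polygon edges it crosses (each edge strictly once or zero times, handled with the usual half-open convention). 
Parity of crossings → odd ⇒ inside.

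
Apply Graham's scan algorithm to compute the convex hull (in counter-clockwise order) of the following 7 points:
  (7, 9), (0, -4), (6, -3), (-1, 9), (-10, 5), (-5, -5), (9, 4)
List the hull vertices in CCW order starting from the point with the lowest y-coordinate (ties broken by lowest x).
Hull (CCW) = [(-5, -5), (6, -3), (9, 4), (7, 9), (-1, 9), (-10, 5)]

Graham scan procedure:
  1. Find the pivot p₀ = point with lowest y (tie → lowest x): (-5, -5).
  2. Sort the remaining points by polar angle around p₀.
  3. Walk through sorted points, maintaining a stack; pop the top while the last three entries make a non-left turn (cross product ≤ 0).
  4. Final stack is the convex hull in CCW order: (-5, -5), (6, -3), (9, 4), (7, 9), (-1, 9), (-10, 5).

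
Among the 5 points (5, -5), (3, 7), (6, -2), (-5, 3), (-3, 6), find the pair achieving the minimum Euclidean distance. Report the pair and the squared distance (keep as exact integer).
Pair = ((5, -5), (6, -2)); squared distance = 10

Compute all C(5, 2) = 10 pairwise squared distances (x_i − x_j)² + (y_i − y_j)². The minimum is 10, attained by the pair ((5, -5), (6, -2)).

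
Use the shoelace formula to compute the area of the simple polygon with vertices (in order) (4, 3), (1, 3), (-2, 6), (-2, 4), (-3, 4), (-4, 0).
Area = 33/2

Shoelace formula: Area = (1/2) |Σ_i (x_i · y_{i+1} − x_{i+1} · y_i)| (indices mod n). Compute each cross term:
  (4)(3) − (1)(3) = 9
  (1)(6) − (-2)(3) = 12
  (-2)(4) − (-2)(6) = 4
  (-2)(4) − (-3)(4) = 4
  (-3)(0) − (-4)(4) = 16
  (-4)(3) − (4)(0) = -12
Sum = 33, so (signed) Area = 33/2 = 33/2, |Area| = 33/2.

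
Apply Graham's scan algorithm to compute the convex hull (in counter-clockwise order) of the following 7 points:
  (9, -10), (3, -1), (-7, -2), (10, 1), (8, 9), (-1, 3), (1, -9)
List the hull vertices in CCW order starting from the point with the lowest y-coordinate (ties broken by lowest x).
Hull (CCW) = [(9, -10), (10, 1), (8, 9), (-1, 3), (-7, -2), (1, -9)]

Graham scan procedure:
  1. Find the pivot p₀ = point with lowest y (tie → lowest x): (9, -10).
  2. Sort the remaining points by polar angle around p₀.
  3. Walk through sorted points, maintaining a stack; pop the top while the last three entries make a non-left turn (cross product ≤ 0).
  4. Final stack is the convex hull in CCW order: (9, -10), (10, 1), (8, 9), (-1, 3), (-7, -2), (1, -9).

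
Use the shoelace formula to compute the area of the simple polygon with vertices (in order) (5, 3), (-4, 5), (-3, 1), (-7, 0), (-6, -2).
Area = 61/2

Shoelace formula: Area = (1/2) |Σ_i (x_i · y_{i+1} − x_{i+1} · y_i)| (indices mod n). Compute each cross term:
  (5)(5) − (-4)(3) = 37
  (-4)(1) − (-3)(5) = 11
  (-3)(0) − (-7)(1) = 7
  (-7)(-2) − (-6)(0) = 14
  (-6)(3) − (5)(-2) = -8
Sum = 61, so (signed) Area = 61/2 = 61/2, |Area| = 61/2.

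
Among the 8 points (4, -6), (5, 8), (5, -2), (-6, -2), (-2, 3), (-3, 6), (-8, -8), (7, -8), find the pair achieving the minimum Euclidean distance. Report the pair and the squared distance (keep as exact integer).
Pair = ((-2, 3), (-3, 6)); squared distance = 10

Compute all C(8, 2) = 28 pairwise squared distances (x_i − x_j)² + (y_i − y_j)². The minimum is 10, attained by the pair ((-2, 3), (-3, 6)).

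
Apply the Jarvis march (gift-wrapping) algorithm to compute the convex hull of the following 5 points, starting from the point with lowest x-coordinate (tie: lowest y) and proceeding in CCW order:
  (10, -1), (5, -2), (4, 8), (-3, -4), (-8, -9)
Hull (CCW) = [(-8, -9), (10, -1), (4, 8)]

Jarvis march: at each step, from the current hull vertex p, select the next vertex q as the point such that every other point lies strictly to the left of (or on) the directed line p → q. (Equivalently: for every other point r, the cross product (q − p) × (r − p) ≥ 0.)
Starting point (lowest x, tie lowest y): (-8, -9). Wrap until returning to start. Resulting hull: (-8, -9), (10, -1), (4, 8).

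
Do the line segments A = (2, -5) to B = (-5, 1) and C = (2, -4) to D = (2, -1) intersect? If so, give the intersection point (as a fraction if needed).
No (intersection of containing lines falls outside at least one segment)

Parametrize and solve: t = 0, s = -1/3. At least one of these is outside [0, 1], so the segments do not intersect.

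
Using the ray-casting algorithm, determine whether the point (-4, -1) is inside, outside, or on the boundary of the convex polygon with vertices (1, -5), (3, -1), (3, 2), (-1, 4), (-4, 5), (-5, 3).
The point (-4, -1) lies strictly outside the polygon

Cast a horizontal ray to the right from the query point and count how many polygon edges it crosses (each edge strictly once or zero times, handled with the usual half-open convention). 
Parity of crossings → even ⇒ outside.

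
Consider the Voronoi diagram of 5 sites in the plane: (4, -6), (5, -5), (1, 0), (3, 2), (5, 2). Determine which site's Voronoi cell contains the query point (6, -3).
Nearest site = (5, -5)

The Voronoi cell of site s contains exactly those query points closer to s than to any other site. Compute squared distances from q = (6, -3) to each site:
  (5 − 6)² + (-5 − -3)² = 5
  (4 − 6)² + (-6 − -3)² = 13
  (5 − 6)² + (2 − -3)² = 26
  (1 − 6)² + (0 − -3)² = 34
  (3 − 6)² + (2 − -3)² = 34
Minimum is attained by (5, -5), so q lies in its Voronoi cell.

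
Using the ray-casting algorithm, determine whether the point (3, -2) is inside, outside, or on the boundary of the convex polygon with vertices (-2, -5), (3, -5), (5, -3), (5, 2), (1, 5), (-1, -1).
The point (3, -2) lies strictly inside the polygon

Cast a horizontal ray to the right from the query point and count how many polygon edges it crosses (each edge strictly once or zero times, handled with the usual half-open convention). 
Parity of crossings → odd ⇒ inside.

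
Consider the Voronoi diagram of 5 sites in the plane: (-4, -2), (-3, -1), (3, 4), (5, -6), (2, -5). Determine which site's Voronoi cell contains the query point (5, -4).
Nearest site = (5, -6)

The Voronoi cell of site s contains exactly those query points closer to s than to any other site. Compute squared distances from q = (5, -4) to each site:
  (5 − 5)² + (-6 − -4)² = 4
  (2 − 5)² + (-5 − -4)² = 10
  (3 − 5)² + (4 − -4)² = 68
  (-3 − 5)² + (-1 − -4)² = 73
  (-4 − 5)² + (-2 − -4)² = 85
Minimum is attained by (5, -6), so q lies in its Voronoi cell.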